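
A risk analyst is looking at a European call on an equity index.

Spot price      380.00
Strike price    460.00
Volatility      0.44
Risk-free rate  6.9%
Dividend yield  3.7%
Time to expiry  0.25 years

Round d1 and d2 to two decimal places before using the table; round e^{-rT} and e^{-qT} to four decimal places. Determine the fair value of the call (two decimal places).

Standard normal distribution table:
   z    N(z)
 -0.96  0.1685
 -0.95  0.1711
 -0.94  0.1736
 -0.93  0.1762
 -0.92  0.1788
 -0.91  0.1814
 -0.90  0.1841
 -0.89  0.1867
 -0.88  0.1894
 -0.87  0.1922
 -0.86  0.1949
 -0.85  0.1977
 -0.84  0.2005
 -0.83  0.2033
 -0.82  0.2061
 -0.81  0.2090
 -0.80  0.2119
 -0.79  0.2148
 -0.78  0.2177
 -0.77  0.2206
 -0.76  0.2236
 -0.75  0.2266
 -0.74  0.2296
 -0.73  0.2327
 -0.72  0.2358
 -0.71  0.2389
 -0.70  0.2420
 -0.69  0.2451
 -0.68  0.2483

σ√T = 0.44·√0.25 = 0.2200
d₁ = [ln(380/460) + (0.069 − 0.037 + ½·0.44²)·0.25] / (σ√T) = (-0.1911 + 0.0322) / 0.2200 = -0.7221 which rounds to -0.72
d₂ = -0.7221 − 0.2200 = -0.9421 which rounds to -0.94
e^(−qT) = e^(−0.037·0.25) = 0.9908;  e^(−rT) = e^(−0.069·0.25) = 0.9829
N(d₁) = N(-0.72) = 0.2358;  N(d₂) = N(-0.94) = 0.1736
C = 380·0.9908·0.2358 − 460·0.9829·0.1736 = 88.7796 − 78.4905 = 10.2892

10.29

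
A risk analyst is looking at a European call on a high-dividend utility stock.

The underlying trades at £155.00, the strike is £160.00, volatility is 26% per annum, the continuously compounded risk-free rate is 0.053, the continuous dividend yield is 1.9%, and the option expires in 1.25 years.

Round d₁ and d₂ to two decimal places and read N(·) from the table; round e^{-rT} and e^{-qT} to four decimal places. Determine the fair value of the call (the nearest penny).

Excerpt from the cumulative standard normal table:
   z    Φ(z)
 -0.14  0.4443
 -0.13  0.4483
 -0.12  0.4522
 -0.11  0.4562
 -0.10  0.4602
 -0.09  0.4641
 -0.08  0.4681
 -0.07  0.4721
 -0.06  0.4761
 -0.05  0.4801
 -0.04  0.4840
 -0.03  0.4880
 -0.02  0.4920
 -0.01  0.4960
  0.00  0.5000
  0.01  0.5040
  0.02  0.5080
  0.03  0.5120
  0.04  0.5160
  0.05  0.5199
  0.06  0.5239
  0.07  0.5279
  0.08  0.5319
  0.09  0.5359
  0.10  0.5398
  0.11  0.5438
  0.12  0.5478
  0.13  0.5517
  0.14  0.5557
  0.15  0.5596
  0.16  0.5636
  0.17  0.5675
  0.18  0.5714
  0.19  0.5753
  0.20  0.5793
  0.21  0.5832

£18.17

T = 1.25;  σ√T = 0.2907
d₁ = [ln(155/160) + (0.053 − 0.019 + 0.26²/2)·1.25] / 0.2907 = [-0.0317 + 0.0847] / 0.2907 = 0.1823 which rounds to 0.18
d₂ = d₁ − σ√T = 0.1823 − 0.2907 = -0.1084 which rounds to -0.11
exp(−qT) = exp(−0.019·1.25) = 0.9765;  exp(−rT) = exp(−0.053·1.25) = 0.9359
C = 155·0.9765·N(0.18) − 160·0.9359·N(-0.11) = 155·0.9765·0.5714 − 160·0.9359·0.4562 = 86.4857 − 68.3132 = 18.1725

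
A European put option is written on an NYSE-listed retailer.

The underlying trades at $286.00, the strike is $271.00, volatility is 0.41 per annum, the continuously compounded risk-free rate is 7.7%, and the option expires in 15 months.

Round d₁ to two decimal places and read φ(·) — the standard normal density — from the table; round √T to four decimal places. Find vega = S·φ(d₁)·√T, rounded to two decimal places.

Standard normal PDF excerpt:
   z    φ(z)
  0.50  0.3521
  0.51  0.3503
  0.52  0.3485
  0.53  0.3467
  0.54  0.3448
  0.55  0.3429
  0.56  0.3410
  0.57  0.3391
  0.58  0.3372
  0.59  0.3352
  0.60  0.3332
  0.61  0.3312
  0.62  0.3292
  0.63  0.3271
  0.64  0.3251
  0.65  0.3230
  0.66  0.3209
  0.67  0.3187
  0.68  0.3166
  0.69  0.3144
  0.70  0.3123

109.03

σ√T = 0.41·√1.25 = 0.4584
ln(S/K) + (r + σ²/2)T = ln(286/271) + (0.077 + 0.41²/2)·1.25 = 0.0539 + 0.2013 = 0.2552
d₁ = 0.2552 / 0.4584 = 0.5567 ≈ 0.56
√T = √1.25 = 1.1180
φ(d₁) = φ(0.56) = 0.3410
vega = S·φ(d₁)·√T = 286·0.3410·1.1180 = 109.0341
(Call and put vega coincide under Black-Scholes.)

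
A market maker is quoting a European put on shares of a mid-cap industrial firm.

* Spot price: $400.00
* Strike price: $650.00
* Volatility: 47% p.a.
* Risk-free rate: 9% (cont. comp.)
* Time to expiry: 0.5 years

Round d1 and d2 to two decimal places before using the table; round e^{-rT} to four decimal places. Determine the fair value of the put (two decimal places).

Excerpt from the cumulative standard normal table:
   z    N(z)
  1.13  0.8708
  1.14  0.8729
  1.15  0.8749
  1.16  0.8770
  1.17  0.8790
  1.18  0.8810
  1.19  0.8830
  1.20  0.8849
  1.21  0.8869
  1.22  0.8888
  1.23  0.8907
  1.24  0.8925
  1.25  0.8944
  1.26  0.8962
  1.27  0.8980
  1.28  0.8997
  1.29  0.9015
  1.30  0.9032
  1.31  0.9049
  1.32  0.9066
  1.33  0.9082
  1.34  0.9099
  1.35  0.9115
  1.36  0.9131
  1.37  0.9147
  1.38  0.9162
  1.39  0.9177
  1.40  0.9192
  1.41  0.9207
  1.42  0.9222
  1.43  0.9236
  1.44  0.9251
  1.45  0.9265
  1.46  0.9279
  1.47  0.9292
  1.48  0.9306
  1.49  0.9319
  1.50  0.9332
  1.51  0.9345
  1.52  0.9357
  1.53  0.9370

$228.28

T = 0.5;  σ√T = 0.3323
d₁ = [ln(400/650) + (0.09 + ½·0.47²)·0.5] / (σ√T) = (-0.4855 + 0.1002) / 0.3323 = -1.1593 ⇒ -1.16
d₂ = -1.1593 − 0.3323 = -1.4916 ⇒ -1.49
e^(−rT) = e^(−0.09·0.5) = 0.9560
P = 650·0.9560·N(1.49) − 400·N(1.16) = 650·0.9560·0.9319 − 400·0.8770 = 579.0827 − 350.8000 = 228.2827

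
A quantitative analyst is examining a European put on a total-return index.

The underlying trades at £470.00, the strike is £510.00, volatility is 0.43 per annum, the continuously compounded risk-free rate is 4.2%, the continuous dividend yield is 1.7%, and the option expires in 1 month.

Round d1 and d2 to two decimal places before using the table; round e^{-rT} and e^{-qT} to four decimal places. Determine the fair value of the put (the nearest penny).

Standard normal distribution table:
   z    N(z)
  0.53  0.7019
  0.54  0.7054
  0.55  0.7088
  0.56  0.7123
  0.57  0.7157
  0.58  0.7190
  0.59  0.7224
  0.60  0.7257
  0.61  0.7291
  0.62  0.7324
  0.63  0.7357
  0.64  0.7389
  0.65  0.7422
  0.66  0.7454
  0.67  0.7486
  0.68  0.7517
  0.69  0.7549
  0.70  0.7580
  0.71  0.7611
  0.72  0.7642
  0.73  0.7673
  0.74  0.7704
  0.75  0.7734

σ√T = 0.43 × 0.2887 = 0.1241
d₁ = [ln(470/510) + (0.042 − 0.017 + 0.43²/2)·0.08333] / 0.1241 = [-0.0817 + 0.0098] / 0.1241 = -0.5792 ≈ -0.58
d₂ = d₁ − σ√T = -0.5792 − 0.1241 = -0.7033 ≈ -0.70
exp(−qT) = exp(−0.017·0.08333) = 0.9986;  exp(−rT) = exp(−0.042·0.08333) = 0.9965
P = 510·0.9965·N(0.70) − 470·0.9986·N(0.58) = 510·0.9965·0.7580 − 470·0.9986·0.7190 = 385.2270 − 337.4569 = 47.7701

£47.77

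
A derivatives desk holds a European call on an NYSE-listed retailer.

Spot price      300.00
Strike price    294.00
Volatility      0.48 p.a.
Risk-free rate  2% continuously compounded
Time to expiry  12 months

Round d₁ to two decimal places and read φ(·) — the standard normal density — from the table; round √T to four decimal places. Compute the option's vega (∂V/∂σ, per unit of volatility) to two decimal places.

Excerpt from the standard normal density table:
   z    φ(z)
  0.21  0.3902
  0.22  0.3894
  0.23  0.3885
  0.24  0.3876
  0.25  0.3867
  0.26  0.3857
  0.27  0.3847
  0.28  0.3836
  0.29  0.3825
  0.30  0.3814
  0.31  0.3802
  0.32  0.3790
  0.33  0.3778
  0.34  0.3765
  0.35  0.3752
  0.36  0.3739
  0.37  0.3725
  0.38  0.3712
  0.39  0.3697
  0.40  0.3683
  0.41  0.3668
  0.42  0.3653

σ√T = 0.48 × 1.0000 = 0.4800
ln(S/K) + (r + σ²/2)T = ln(300/294) + (0.02 + 0.48²/2)·1 = 0.0202 + 0.1352 = 0.1554
d₁ = 0.1554 / 0.4800 = 0.3238 ≈ 0.32
√T = √1 = 1.0000
φ(d₁) = φ(0.32) = 0.3790
vega = S·φ(d₁)·√T = 300·0.3790·1.0000 = 113.7000
(Call and put vega coincide under Black-Scholes.)

113.70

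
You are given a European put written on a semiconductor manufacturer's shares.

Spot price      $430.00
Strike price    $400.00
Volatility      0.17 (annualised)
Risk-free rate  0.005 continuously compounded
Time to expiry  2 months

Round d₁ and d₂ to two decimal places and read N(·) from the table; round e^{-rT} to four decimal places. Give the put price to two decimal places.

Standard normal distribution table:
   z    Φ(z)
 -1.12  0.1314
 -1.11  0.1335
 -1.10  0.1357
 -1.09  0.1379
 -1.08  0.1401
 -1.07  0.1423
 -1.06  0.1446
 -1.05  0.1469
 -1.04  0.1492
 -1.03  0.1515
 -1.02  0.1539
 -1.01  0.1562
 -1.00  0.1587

$2.21

T = 0.1667;  σ√T = 0.0694
d₁ = [ln(430/400) + (0.005 + ½·0.17²)·0.1667] / (σ√T) = (0.0723 + 0.0032) / 0.0694 = 1.0888 ≈ 1.09
d₂ = 1.0888 − 0.0694 = 1.0194 ≈ 1.02
exp(−rT) = exp(−0.005·0.1667) = 0.9992
P = 400·0.9992·N(-1.02) − 430·N(-1.09) = 400·0.9992·0.1539 − 430·0.1379 = 61.5108 − 59.2970 = 2.2138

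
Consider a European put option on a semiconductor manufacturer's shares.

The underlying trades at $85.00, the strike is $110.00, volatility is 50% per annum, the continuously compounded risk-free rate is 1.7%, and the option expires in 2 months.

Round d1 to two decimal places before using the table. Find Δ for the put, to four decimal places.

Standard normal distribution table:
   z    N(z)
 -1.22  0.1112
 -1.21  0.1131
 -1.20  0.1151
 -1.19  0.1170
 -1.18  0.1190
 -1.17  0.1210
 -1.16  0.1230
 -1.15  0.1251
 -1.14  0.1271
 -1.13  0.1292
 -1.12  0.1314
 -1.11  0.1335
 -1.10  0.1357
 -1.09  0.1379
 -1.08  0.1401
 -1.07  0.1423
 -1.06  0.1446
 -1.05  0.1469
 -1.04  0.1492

-0.8749

σ√T = 0.5·√0.1667 = 0.2041
d₁ = [ln(85/110) + (0.017 + ½·0.5²)·0.1667] / (σ√T) = (-0.2578 + 0.0237) / 0.2041 = -1.1472 → -1.15
N(d₁) = N(-1.15) = 0.1251
Δ_put = N(d₁) − 1 = 0.1251 − 1 = -0.8749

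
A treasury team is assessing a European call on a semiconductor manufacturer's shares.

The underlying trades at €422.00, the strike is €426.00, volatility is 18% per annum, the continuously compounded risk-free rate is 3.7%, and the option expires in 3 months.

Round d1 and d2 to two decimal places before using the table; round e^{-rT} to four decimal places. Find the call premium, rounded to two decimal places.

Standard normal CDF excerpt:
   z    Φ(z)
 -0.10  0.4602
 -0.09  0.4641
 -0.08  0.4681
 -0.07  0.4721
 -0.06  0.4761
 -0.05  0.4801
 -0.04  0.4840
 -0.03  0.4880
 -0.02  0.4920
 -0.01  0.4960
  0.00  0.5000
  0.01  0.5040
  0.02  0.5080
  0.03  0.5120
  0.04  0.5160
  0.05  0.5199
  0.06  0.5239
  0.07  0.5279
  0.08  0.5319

€15.11

T = 0.25;  σ√T = 0.0900
d₁ = [ln(422/426) + (0.037 + 0.18²/2)·0.25] / 0.0900 = [-0.0094 + 0.0133] / 0.0900 = 0.0430 which rounds to 0.04
d₂ = d₁ − σ√T = 0.0430 − 0.0900 = -0.0470 which rounds to -0.05
exp(−rT) = exp(−0.037·0.25) = 0.9908
C = 422·N(0.04) − 426·0.9908·N(-0.05) = 422·0.5160 − 426·0.9908·0.4801 = 217.7520 − 202.6410 = 15.1110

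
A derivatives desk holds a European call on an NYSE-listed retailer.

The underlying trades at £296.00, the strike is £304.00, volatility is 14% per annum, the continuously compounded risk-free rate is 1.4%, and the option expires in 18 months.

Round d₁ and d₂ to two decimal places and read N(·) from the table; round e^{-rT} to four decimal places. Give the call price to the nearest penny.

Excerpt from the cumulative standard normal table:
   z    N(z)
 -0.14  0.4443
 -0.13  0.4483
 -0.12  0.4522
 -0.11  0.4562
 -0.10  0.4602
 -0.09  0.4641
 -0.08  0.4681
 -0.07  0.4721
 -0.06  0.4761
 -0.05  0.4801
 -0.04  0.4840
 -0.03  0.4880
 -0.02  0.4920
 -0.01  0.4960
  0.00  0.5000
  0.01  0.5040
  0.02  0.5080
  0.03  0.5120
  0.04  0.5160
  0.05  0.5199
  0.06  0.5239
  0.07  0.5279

σ√T = 0.14 × 1.2247 = 0.1715
ln(S/K) + (r + σ²/2)T = ln(296/304) + (0.014 + 0.14²/2)·1.5 = -0.0267 + 0.0357 = 0.0090
d₁ = 0.0090 / 0.1715 = 0.0527 ≈ 0.05
d₂ = d₁ − σ√T = 0.0527 − 0.1715 = -0.1188 ≈ -0.12
e^(−rT) = e^(−0.014·1.5) = 0.9792
N(d₁) = N(0.05) = 0.5199;  N(d₂) = N(-0.12) = 0.4522
C = 296·0.5199 − 304·0.9792·0.4522 = 153.8904 − 134.6094 = 19.2810

£19.28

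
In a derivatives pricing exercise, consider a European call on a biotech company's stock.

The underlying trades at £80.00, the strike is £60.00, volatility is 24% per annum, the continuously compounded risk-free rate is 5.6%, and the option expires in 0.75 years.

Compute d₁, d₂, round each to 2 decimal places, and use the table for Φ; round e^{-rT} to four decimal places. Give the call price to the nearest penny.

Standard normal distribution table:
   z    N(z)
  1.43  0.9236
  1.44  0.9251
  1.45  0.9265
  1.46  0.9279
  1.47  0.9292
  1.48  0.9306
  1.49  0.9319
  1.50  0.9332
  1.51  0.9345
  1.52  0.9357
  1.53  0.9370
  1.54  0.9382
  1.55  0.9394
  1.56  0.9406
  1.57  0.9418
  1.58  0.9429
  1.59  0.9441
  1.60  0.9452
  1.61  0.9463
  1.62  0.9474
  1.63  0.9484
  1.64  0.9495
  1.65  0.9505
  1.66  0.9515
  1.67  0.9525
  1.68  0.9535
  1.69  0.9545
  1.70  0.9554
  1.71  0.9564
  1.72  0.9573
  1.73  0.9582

σ√T = 0.24·√0.75 = 0.2078
d₁ = [ln(80/60) + (0.056 + 0.24²/2)·0.75] / 0.2078 = [0.2877 + 0.0636] / 0.2078 = 1.6901 ⇒ 1.69
d₂ = d₁ − σ√T = 1.6901 − 0.2078 = 1.4823 ⇒ 1.48
exp(−rT) = exp(−0.056·0.75) = 0.9589
N(d₁) = N(1.69) = 0.9545;  N(d₂) = N(1.48) = 0.9306
C = 80·0.9545 − 60·0.9589·0.9306 = 76.3600 − 53.5411 = 22.8189

£22.82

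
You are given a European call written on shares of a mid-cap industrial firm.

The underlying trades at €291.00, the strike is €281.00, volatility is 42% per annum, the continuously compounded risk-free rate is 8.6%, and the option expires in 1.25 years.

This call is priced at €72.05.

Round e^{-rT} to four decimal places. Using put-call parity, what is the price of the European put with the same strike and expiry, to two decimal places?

exp(−rT) = exp(−0.086·1.25) = 0.8981
Put-call parity: C − P = S − K·e^(−rT) = 291 − 281·0.8981 = 291 − 252.3661 = 38.6339
P = C − (C − P) = 72.05 − (38.6339) = 33.4161

€33.42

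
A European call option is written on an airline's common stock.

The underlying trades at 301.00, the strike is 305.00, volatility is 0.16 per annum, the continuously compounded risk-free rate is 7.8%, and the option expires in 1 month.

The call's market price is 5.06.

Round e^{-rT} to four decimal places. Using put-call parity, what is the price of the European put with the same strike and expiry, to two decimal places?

exp(−rT) = exp(−0.078·0.08333) = 0.9935
Put-call parity: C − P = S − K·e^(−rT) = 301 − 305·0.9935 = 301 − 303.0175 = -2.0175
P = C − (C − P) = 5.06 − (-2.0175) = 7.0775

7.08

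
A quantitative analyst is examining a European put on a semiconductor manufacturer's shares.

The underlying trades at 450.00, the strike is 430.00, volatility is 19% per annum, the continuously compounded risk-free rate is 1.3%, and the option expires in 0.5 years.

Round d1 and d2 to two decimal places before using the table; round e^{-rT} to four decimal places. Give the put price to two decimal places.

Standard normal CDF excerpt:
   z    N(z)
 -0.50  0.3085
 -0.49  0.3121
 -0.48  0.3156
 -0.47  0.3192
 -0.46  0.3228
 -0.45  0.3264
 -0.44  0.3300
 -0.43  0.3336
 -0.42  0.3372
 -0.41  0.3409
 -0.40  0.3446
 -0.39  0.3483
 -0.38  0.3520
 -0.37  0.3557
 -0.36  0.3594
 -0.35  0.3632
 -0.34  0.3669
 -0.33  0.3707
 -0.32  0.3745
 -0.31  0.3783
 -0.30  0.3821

13.11

σ√T = 0.19 × 0.7071 = 0.1344
d₁ = [ln(450/430) + (0.013 + 0.19²/2)·0.5] / 0.1344 = [0.0455 + 0.0155] / 0.1344 = 0.4539 which rounds to 0.45
d₂ = d₁ − σ√T = 0.4539 − 0.1344 = 0.3196 which rounds to 0.32
e^(−rT) = e^(−0.013·0.5) = 0.9935
N(−d₂) = N(-0.32) = 0.3745;  N(−d₁) = N(-0.45) = 0.3264
P = 430·0.9935·0.3745 − 450·0.3264 = 159.9883 − 146.8800 = 13.1083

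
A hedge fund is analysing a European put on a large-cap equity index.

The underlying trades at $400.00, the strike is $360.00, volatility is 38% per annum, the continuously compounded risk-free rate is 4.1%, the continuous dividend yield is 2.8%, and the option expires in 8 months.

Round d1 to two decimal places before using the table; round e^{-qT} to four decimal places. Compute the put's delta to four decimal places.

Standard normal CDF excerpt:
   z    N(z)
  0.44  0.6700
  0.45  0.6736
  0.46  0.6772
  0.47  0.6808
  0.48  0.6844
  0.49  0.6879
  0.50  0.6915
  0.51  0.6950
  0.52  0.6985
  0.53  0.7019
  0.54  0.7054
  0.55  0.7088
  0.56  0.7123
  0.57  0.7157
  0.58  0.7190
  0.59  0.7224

σ√T = 0.38·√0.6667 = 0.3103
d₁ = [ln(400/360) + (0.041 − 0.028 + 0.38²/2)·0.6667] / 0.3103 = [0.1054 + 0.0568] / 0.3103 = 0.5226 ⇒ 0.52
N(d₁) = N(0.52) = 0.6985
Δ_put = exp(−qT)·(N(d₁) − 1) = 0.9815·(0.6985 − 1) = -0.2959

-0.2959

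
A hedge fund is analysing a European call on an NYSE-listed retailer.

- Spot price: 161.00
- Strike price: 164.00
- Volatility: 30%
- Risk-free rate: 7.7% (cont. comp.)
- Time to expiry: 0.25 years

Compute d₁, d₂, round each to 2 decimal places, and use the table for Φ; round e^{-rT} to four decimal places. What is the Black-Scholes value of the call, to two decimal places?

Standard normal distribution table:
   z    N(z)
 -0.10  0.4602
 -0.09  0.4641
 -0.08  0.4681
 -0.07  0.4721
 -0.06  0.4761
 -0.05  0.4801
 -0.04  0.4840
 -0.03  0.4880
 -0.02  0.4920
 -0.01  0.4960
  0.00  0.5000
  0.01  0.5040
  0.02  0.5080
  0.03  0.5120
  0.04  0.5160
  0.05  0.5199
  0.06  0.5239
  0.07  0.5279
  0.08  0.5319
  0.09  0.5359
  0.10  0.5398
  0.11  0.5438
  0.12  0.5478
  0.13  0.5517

σ√T = 0.3·√0.25 = 0.1500
d₁ = [ln(161/164) + (0.077 + 0.3²/2)·0.25] / 0.1500 = [-0.0185 + 0.0305] / 0.1500 = 0.0803 → 0.08
d₂ = d₁ − σ√T = 0.0803 − 0.1500 = -0.0697 → -0.07
e^(−rT) = e^(−0.077·0.25) = 0.9809
C = 161·N(0.08) − 164·0.9809·N(-0.07) = 161·0.5319 − 164·0.9809·0.4721 = 85.6359 − 75.9456 = 9.6903

9.69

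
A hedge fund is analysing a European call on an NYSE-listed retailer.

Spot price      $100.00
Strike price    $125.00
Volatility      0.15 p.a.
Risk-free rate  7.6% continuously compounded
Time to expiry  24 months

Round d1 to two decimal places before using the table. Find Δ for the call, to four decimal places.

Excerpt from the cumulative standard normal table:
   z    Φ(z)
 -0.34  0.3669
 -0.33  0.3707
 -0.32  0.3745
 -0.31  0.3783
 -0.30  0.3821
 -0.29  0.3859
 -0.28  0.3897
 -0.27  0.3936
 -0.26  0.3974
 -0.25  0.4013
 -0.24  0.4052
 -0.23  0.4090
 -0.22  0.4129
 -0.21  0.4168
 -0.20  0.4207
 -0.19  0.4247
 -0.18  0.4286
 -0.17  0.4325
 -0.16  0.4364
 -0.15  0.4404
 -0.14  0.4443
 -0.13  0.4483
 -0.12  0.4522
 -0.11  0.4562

0.4090

σ√T = 0.15·√2 = 0.2121
d₁ = [ln(100/125) + (0.076 + ½·0.15²)·2] / (σ√T) = (-0.2231 + 0.1745) / 0.2121 = -0.2293 ⇒ -0.23
N(d₁) = N(-0.23) = 0.4090
Δ_call = N(d₁) = 0.4090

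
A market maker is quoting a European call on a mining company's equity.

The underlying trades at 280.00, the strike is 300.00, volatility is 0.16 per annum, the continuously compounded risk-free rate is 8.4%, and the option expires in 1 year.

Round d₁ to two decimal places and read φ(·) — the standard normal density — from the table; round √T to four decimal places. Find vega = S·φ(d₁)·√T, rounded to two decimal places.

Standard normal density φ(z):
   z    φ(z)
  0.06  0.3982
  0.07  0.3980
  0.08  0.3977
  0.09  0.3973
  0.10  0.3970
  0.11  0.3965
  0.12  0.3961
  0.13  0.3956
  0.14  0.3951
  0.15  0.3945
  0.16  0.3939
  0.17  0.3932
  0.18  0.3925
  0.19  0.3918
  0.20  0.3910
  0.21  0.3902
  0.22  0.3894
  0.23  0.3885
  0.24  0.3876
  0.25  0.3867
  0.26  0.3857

110.10

T = 1;  σ√T = 0.1600
d₁ = [ln(280/300) + (0.084 + 0.16²/2)·1] / 0.1600 = [-0.0690 + 0.0968] / 0.1600 = 0.1738 → 0.17
√T = √1 = 1.0000
φ(d₁) = φ(0.17) = 0.3932
vega = S·φ(d₁)·√T = 280·0.3932·1.0000 = 110.0960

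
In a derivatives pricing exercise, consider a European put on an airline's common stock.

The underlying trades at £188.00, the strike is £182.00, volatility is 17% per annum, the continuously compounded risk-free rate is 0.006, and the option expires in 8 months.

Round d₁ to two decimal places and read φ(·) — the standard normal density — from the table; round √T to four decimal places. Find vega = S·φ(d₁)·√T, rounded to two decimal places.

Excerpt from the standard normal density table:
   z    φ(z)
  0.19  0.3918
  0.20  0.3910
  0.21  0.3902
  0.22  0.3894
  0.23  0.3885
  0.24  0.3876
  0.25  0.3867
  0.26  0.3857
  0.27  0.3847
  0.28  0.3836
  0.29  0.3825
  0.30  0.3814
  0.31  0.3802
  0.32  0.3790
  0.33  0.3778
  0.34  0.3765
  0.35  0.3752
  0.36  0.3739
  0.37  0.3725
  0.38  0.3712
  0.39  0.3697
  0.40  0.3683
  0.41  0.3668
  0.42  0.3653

σ√T = 0.17 × 0.8165 = 0.1388
d₁ = [ln(188/182) + (0.006 + ½·0.17²)·0.6667] / (σ√T) = (0.0324 + 0.0136) / 0.1388 = 0.3319 ⇒ 0.33
√T = √0.6667 = 0.8165
φ(d₁) = φ(0.33) = 0.3778
vega = S·φ(d₁)·√T = 188·0.3778·0.8165 = 57.9931
(The call has the same vega.)

57.99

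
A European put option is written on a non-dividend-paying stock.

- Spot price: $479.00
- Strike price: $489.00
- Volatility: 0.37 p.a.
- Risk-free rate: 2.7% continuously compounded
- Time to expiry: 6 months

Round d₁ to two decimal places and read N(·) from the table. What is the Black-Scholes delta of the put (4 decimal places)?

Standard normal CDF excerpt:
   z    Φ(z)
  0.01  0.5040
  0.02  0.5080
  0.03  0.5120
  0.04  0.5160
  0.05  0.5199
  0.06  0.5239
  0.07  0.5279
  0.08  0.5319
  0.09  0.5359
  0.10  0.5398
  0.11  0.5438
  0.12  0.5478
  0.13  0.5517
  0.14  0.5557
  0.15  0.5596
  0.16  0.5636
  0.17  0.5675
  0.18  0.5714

σ√T = 0.37 × 0.7071 = 0.2616
d₁ = [ln(479/489) + (0.027 + ½·0.37²)·0.5] / (σ√T) = (-0.0207 + 0.0477) / 0.2616 = 0.1034 ≈ 0.10
N(d₁) = N(0.10) = 0.5398
Δ_put = N(d₁) − 1 = 0.5398 − 1 = -0.4602

-0.4602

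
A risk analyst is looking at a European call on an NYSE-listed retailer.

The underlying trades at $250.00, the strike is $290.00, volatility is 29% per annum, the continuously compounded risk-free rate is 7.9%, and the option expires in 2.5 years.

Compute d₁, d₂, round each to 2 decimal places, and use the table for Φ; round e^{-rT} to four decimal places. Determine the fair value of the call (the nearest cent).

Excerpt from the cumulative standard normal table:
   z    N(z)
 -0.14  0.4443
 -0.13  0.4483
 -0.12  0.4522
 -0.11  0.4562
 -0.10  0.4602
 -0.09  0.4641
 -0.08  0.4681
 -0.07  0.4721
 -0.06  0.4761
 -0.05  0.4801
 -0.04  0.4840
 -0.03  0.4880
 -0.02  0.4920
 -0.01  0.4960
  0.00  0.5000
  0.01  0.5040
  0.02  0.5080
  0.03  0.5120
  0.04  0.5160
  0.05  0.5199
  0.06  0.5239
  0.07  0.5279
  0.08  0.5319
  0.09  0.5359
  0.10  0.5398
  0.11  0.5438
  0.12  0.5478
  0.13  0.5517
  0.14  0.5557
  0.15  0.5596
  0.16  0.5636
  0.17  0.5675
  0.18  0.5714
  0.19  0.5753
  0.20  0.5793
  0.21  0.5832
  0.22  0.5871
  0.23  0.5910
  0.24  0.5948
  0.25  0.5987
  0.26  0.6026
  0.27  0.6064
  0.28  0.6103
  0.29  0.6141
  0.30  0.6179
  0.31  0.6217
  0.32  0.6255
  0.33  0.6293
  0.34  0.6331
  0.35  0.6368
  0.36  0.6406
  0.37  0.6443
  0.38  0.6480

$50.64

σ√T = 0.29 × 1.5811 = 0.4585
d₁ = [ln(250/290) + (0.079 + 0.29²/2)·2.5] / 0.4585 = [-0.1484 + 0.3026] / 0.4585 = 0.3363 ⇒ 0.34
d₂ = d₁ − σ√T = 0.3363 − 0.4585 = -0.1222 ⇒ -0.12
exp(−rT) = exp(−0.079·2.5) = 0.8208
C = 250·N(0.34) − 290·0.8208·N(-0.12) = 250·0.6331 − 290·0.8208·0.4522 = 158.2750 − 107.6381 = 50.6369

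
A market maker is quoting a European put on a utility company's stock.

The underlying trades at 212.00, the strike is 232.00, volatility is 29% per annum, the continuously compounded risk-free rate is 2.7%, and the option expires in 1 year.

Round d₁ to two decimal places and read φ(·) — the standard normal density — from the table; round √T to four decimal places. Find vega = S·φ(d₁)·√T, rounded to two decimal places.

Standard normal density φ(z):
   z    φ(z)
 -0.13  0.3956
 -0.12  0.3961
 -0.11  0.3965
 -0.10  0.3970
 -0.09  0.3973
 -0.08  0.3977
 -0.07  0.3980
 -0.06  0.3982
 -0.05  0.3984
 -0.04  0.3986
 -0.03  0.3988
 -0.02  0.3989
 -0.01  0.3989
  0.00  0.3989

84.38

T = 1;  σ√T = 0.2900
ln(S/K) + (r + σ²/2)T = ln(212/232) + (0.027 + 0.29²/2)·1 = -0.0902 + 0.0691 = -0.0211
d₁ = -0.0211 / 0.2900 = -0.0728 ⇒ -0.07
√T = √1 = 1.0000
φ(d₁) = φ(-0.07) = 0.3980
vega = S·φ(d₁)·√T = 212·0.3980·1.0000 = 84.3760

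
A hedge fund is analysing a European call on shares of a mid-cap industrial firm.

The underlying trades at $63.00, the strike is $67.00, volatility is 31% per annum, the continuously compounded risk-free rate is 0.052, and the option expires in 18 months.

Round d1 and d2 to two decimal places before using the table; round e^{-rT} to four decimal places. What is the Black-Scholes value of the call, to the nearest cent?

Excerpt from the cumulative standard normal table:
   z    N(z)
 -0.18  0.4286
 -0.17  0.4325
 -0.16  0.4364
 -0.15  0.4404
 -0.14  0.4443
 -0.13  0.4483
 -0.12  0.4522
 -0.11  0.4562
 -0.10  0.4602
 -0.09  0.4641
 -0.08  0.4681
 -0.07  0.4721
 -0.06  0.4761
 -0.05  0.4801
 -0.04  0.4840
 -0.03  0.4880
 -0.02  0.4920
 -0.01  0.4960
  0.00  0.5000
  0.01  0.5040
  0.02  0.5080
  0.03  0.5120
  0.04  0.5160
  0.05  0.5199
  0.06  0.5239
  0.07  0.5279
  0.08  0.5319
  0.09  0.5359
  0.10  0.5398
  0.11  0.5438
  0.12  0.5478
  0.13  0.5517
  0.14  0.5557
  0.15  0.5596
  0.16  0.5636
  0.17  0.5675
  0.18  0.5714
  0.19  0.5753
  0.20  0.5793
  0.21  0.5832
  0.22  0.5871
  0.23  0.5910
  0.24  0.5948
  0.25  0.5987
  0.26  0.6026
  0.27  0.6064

$9.94

T = 1.5;  σ√T = 0.3797
d₁ = [ln(63/67) + (0.052 + 0.31²/2)·1.5] / 0.3797 = [-0.0616 + 0.1501] / 0.3797 = 0.2331 which rounds to 0.23
d₂ = d₁ − σ√T = 0.2331 − 0.3797 = -0.1465 which rounds to -0.15
e^(−rT) = e^(−0.052·1.5) = 0.9250
C = 63·N(0.23) − 67·0.9250·N(-0.15) = 63·0.5910 − 67·0.9250·0.4404 = 37.2330 − 27.2938 = 9.9392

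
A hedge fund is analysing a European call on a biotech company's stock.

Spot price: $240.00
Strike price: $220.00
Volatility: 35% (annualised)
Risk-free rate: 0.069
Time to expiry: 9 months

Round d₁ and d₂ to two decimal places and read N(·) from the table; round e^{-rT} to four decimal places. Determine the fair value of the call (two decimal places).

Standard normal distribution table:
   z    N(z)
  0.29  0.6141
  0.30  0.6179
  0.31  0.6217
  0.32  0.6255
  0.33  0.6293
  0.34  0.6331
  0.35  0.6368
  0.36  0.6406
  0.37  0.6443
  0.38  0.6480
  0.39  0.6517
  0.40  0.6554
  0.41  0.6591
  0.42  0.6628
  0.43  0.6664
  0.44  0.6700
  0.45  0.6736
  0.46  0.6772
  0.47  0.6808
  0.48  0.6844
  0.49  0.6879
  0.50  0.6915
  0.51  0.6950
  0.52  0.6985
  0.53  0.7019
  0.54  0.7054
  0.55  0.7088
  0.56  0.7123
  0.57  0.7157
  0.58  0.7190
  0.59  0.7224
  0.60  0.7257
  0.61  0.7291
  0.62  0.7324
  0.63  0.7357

$45.10

σ√T = 0.35 × 0.8660 = 0.3031
d₁ = [ln(240/220) + (0.069 + ½·0.35²)·0.75] / (σ√T) = (0.0870 + 0.0977) / 0.3031 = 0.6093 which rounds to 0.61
d₂ = 0.6093 − 0.3031 = 0.3062 which rounds to 0.31
e^(−rT) = e^(−0.069·0.75) = 0.9496
C = 240·N(0.61) − 220·0.9496·N(0.31) = 240·0.7291 − 220·0.9496·0.6217 = 174.9840 − 129.8806 = 45.1034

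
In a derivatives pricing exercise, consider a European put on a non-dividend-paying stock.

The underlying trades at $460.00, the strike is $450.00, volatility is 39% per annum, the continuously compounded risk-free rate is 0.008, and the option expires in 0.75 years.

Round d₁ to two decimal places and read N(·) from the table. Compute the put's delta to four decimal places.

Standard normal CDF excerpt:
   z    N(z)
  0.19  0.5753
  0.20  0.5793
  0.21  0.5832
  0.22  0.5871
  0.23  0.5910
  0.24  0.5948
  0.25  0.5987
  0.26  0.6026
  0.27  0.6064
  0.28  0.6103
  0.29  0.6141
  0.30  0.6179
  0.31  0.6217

-0.4013

σ√T = 0.39·√0.75 = 0.3377
ln(S/K) + (r + σ²/2)T = ln(460/450) + (0.008 + 0.39²/2)·0.75 = 0.0220 + 0.0630 = 0.0850
d₁ = 0.0850 / 0.3377 = 0.2517 → 0.25
N(d₁) = N(0.25) = 0.5987
Δ_put = N(d₁) − 1 = 0.5987 − 1 = -0.4013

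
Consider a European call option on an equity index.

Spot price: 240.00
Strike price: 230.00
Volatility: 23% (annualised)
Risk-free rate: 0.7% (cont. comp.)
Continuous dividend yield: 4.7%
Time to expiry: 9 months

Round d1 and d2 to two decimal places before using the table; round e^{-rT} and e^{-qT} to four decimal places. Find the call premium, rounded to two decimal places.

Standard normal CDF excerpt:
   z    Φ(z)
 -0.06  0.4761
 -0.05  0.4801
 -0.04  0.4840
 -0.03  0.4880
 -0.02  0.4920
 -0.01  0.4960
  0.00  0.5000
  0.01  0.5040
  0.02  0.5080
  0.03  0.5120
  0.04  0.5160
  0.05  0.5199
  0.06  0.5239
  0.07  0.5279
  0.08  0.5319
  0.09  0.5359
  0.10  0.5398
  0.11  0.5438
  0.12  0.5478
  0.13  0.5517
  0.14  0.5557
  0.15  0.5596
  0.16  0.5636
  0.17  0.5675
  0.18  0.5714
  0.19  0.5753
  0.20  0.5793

σ√T = 0.23 × 0.8660 = 0.1992
d₁ = [ln(240/230) + (0.007 − 0.047 + 0.23²/2)·0.75] / 0.1992 = [0.0426 − 0.0102] / 0.1992 = 0.1626 which rounds to 0.16
d₂ = d₁ − σ√T = 0.1626 − 0.1992 = -0.0365 which rounds to -0.04
e^(−qT) = e^(−0.047·0.75) = 0.9654;  e^(−rT) = e^(−0.007·0.75) = 0.9948
N(d₁) = N(0.16) = 0.5636;  N(d₂) = N(-0.04) = 0.4840
C = 240·0.9654·0.5636 − 230·0.9948·0.4840 = 130.5839 − 110.7411 = 19.8427

19.84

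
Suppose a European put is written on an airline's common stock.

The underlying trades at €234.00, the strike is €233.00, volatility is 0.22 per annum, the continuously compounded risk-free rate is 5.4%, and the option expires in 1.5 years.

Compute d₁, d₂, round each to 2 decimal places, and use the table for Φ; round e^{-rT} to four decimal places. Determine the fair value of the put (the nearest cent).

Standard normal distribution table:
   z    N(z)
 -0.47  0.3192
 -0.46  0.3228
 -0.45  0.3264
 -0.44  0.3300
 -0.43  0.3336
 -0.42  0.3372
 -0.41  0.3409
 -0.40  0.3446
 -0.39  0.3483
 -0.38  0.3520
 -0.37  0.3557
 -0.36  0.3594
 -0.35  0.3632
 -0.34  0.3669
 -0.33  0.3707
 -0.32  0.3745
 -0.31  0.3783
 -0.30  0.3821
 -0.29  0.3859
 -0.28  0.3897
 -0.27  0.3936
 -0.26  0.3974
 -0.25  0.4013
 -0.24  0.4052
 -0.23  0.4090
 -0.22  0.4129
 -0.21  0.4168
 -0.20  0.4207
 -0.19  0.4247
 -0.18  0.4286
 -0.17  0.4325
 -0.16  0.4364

σ√T = 0.22 × 1.2247 = 0.2694
d₁ = [ln(234/233) + (0.054 + ½·0.22²)·1.5] / (σ√T) = (0.0043 + 0.1173) / 0.2694 = 0.4512 ⇒ 0.45
d₂ = 0.4512 − 0.2694 = 0.1818 ⇒ 0.18
exp(−rT) = exp(−0.054·1.5) = 0.9222
N(−d₂) = N(-0.18) = 0.4286;  N(−d₁) = N(-0.45) = 0.3264
P = 233·0.9222·0.4286 − 234·0.3264 = 92.0944 − 76.3776 = 15.7168

€15.72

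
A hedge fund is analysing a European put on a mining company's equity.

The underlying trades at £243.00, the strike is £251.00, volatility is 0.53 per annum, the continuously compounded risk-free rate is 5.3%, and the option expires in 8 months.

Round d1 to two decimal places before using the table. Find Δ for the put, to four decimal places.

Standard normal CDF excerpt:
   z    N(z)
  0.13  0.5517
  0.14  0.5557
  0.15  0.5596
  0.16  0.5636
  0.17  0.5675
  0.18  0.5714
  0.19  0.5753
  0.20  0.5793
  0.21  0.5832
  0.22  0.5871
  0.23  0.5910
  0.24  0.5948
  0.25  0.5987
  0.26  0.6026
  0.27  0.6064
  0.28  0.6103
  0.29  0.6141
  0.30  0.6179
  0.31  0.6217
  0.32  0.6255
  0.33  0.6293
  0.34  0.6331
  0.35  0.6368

T = 0.6667;  σ√T = 0.4327
d₁ = [ln(243/251) + (0.053 + ½·0.53²)·0.6667] / (σ√T) = (-0.0324 + 0.1290) / 0.4327 = 0.2232 → 0.22
N(d₁) = N(0.22) = 0.5871
Δ_put = N(d₁) − 1 = 0.5871 − 1 = -0.4129

-0.4129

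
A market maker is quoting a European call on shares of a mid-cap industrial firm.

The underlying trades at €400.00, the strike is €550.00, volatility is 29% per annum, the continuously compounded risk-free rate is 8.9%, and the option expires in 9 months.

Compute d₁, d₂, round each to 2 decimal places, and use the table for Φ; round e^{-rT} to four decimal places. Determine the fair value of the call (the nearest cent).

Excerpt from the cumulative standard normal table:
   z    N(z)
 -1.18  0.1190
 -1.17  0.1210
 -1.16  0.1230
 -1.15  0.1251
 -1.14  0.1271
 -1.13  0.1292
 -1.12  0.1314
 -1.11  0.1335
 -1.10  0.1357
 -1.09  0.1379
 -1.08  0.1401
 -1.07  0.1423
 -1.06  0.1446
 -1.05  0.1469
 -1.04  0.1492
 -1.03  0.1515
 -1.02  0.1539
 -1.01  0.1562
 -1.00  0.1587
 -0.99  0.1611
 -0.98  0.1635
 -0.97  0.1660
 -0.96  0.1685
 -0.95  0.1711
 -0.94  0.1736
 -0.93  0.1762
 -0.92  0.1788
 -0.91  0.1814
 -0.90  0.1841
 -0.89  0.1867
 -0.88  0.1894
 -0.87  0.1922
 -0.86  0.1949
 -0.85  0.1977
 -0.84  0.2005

σ√T = 0.29 × 0.8660 = 0.2511
ln(S/K) + (r + σ²/2)T = ln(400/550) + (0.089 + 0.29²/2)·0.75 = -0.3185 + 0.0983 = -0.2202
d₁ = -0.2202 / 0.2511 = -0.8766 → -0.88
d₂ = d₁ − σ√T = -0.8766 − 0.2511 = -1.1278 → -1.13
exp(−rT) = exp(−0.089·0.75) = 0.9354
N(d₁) = N(-0.88) = 0.1894;  N(d₂) = N(-1.13) = 0.1292
C = 400·0.1894 − 550·0.9354·0.1292 = 75.7600 − 66.4695 = 9.2905

€9.29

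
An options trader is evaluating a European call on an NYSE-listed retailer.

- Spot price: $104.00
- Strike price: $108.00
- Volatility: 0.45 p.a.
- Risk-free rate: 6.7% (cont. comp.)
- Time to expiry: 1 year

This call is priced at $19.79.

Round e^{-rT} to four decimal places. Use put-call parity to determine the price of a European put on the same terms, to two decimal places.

exp(−rT) = exp(−0.067·1) = 0.9352
Put-call parity: C − P = S − K·e^(−rT) = 104 − 108·0.9352 = 104 − 101.0016 = 2.9984
P = C − (C − P) = 19.79 − (2.9984) = 16.7916

$16.79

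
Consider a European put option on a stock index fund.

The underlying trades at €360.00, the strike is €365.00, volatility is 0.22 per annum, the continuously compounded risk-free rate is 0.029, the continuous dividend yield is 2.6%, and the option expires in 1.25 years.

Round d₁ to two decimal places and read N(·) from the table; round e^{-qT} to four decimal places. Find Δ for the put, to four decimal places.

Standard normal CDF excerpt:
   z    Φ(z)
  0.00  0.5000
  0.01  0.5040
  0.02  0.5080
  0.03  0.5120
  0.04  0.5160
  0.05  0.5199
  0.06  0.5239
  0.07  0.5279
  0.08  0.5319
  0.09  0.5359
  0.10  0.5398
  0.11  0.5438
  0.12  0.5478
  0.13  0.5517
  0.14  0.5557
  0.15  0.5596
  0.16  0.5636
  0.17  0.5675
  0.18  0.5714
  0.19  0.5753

-0.4531

σ√T = 0.22 × 1.1180 = 0.2460
d₁ = [ln(360/365) + (0.029 − 0.026 + ½·0.22²)·1.25] / (σ√T) = (-0.0138 + 0.0340) / 0.2460 = 0.0822 → 0.08
N(d₁) = N(0.08) = 0.5319
Δ_put = e^(−qT)·(N(d₁) − 1) = 0.9680·(0.5319 − 1) = -0.4531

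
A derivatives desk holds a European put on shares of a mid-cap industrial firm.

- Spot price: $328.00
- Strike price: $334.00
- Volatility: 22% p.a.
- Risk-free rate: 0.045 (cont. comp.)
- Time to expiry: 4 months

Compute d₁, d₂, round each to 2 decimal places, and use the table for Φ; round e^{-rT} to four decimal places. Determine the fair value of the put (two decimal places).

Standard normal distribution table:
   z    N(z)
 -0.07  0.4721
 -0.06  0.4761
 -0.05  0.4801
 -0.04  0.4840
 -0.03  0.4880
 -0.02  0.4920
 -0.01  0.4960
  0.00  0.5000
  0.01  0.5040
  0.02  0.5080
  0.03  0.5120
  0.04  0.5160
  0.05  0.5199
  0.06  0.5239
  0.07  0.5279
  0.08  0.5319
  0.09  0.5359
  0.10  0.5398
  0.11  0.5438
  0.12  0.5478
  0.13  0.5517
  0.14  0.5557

σ√T = 0.22 × 0.5774 = 0.1270
d₁ = [ln(328/334) + (0.045 + 0.22²/2)·0.3333] / 0.1270 = [-0.0181 + 0.0231] / 0.1270 = 0.0389 ≈ 0.04
d₂ = d₁ − σ√T = 0.0389 − 0.1270 = -0.0881 ≈ -0.09
exp(−rT) = exp(−0.045·0.3333) = 0.9851
P = 334·0.9851·N(0.09) − 328·N(-0.04) = 334·0.9851·0.5359 − 328·0.4840 = 176.3236 − 158.7520 = 17.5716

$17.57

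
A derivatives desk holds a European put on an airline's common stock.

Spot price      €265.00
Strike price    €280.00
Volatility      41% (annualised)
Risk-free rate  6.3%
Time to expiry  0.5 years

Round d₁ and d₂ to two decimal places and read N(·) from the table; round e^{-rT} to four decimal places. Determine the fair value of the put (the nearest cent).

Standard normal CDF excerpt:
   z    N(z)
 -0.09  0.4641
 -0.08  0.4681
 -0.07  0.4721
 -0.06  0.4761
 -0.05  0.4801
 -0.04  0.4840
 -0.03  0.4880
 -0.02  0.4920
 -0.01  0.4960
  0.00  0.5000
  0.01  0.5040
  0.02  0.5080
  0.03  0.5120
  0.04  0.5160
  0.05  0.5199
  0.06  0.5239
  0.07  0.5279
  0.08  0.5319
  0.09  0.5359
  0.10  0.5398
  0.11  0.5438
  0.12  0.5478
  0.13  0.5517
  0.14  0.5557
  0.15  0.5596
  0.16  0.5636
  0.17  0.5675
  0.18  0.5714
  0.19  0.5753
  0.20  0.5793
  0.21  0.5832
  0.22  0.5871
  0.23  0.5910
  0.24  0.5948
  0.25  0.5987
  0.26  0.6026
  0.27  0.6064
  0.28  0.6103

T = 0.5;  σ√T = 0.2899
d₁ = [ln(265/280) + (0.063 + 0.41²/2)·0.5] / 0.2899 = [-0.0551 + 0.0735] / 0.2899 = 0.0637 ≈ 0.06
d₂ = d₁ − σ√T = 0.0637 − 0.2899 = -0.2262 ≈ -0.23
e^(−rT) = e^(−0.063·0.5) = 0.9690
N(−d₂) = N(0.23) = 0.5910;  N(−d₁) = N(-0.06) = 0.4761
P = 280·0.9690·0.5910 − 265·0.4761 = 160.3501 − 126.1665 = 34.1836

€34.18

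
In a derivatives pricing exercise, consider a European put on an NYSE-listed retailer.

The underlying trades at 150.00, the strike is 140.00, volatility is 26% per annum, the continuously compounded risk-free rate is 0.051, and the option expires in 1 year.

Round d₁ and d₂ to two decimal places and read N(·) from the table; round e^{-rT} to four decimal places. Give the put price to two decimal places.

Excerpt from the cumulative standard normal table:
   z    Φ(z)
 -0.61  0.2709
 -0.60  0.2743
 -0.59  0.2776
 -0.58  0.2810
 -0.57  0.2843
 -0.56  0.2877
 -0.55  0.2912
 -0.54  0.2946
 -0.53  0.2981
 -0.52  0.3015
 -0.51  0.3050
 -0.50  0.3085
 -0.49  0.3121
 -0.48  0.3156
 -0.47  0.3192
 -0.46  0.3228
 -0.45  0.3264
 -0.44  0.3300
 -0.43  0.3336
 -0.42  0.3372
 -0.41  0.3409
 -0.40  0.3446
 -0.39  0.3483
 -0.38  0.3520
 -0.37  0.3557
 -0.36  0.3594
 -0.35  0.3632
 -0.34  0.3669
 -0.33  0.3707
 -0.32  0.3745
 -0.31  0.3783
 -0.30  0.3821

7.68

σ√T = 0.26·√1 = 0.2600
d₁ = [ln(150/140) + (0.051 + 0.26²/2)·1] / 0.2600 = [0.0690 + 0.0848] / 0.2600 = 0.5915 ⇒ 0.59
d₂ = d₁ − σ√T = 0.5915 − 0.2600 = 0.3315 ⇒ 0.33
e^(−rT) = e^(−0.051·1) = 0.9503
P = 140·0.9503·N(-0.33) − 150·N(-0.59) = 140·0.9503·0.3707 − 150·0.2776 = 49.3187 − 41.6400 = 7.6787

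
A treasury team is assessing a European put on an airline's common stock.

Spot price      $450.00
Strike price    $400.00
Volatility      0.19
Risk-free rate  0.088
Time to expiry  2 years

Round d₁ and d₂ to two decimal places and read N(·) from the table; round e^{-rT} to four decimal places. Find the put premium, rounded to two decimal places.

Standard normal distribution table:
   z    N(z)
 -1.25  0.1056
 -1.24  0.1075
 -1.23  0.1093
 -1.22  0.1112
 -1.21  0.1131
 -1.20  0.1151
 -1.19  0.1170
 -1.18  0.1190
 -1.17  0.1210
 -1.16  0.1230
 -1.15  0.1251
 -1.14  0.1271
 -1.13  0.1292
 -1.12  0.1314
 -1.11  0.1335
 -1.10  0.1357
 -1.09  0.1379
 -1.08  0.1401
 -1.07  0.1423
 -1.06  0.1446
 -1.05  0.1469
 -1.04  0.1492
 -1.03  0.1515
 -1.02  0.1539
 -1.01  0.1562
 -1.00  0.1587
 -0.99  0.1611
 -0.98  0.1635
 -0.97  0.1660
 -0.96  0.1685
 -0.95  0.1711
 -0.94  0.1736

σ√T = 0.19 × 1.4142 = 0.2687
d₁ = [ln(450/400) + (0.088 + 0.19²/2)·2] / 0.2687 = [0.1178 + 0.2121] / 0.2687 = 1.2277 → 1.23
d₂ = d₁ − σ√T = 1.2277 − 0.2687 = 0.9590 → 0.96
exp(−rT) = exp(−0.088·2) = 0.8386
N(−d₂) = N(-0.96) = 0.1685;  N(−d₁) = N(-1.23) = 0.1093
P = 400·0.8386·0.1685 − 450·0.1093 = 56.5216 − 49.1850 = 7.3366

$7.34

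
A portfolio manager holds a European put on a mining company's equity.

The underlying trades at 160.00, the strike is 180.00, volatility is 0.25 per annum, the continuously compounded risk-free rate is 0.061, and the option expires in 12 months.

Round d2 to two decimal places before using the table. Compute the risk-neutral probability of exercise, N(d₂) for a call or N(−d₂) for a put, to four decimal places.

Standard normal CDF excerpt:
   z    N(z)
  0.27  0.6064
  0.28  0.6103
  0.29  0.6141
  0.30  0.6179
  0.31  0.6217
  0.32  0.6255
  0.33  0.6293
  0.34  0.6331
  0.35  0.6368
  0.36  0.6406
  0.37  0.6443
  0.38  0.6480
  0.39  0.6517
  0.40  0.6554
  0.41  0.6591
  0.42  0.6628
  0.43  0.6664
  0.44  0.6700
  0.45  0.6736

0.6368

T = 1;  σ√T = 0.2500
d₁ = [ln(160/180) + (0.061 + ½·0.25²)·1] / (σ√T) = (-0.1178 + 0.0922) / 0.2500 = -0.1021 ⇒ -0.10
d₂ = -0.1021 − 0.2500 = -0.3521 ⇒ -0.35
Pr(exercise) under Q = N(−d₂) = N(0.35) = 0.6368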